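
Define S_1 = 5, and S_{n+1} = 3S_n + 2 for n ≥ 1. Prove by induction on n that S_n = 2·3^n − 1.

Base case: S_1 = 5, and 2·3^1 − 1 = 6 − 1 = 5.
Assume S_r = 2·3^r − 1 for some r ≥ 1.
Then S_{r+1} = 3S_r + 2 = 3·(2·3^r − 1) + 2 = 6·3^r − 3 + 2 = 2·3^{r+1} − 1.
This completes the inductive step, so S_n = 2·3^n − 1 for all n ≥ 1.

S_n = 2·3^n − 1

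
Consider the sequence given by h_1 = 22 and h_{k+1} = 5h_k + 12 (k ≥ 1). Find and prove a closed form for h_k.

Claim: h_k = 5^{k+1} − 3.

Base case: h_1 = 22, and 5^{1+1} − 3 = 25 − 3 = 22.
Assume h_r = 5^{r+1} − 3 for some r ≥ 1.
Then h_{r+1} = 5h_r + 12 = 5·(5^{r+1} − 3) + 12 = 5^{r+2} − 15 + 12 = 5^{r+2} − 3.
Hence h_k = 5^{k+1} − 3 for every k ≥ 1, by induction.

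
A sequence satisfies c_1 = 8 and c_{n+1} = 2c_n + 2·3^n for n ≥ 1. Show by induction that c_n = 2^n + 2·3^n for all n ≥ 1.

Base case: c_1 = 8, and 2^1 + 2·3^1 = 2 + 6 = 8.
Assume c_r = 2^r + 2·3^r for some r ≥ 1.
Then c_{r+1} = 2c_r + 2·3^r = 2·(2^r + 2·3^r) + 2·3^r = 2^{r+1} + 4·3^r + 2·3^r = 2^{r+1} + 6·3^r = 2^{r+1} + 2·3^{r+1}.
By induction, c_n = 2^n + 2·3^n for all n ≥ 1.

c_n = 2^n + 2·3^n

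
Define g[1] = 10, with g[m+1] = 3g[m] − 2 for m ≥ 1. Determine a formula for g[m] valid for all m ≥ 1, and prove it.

Claim: g[m] = 3^{m+1} + 1.

Base case: g[1] = 10, and 3^{1+1} + 1 = 9 + 1 = 10.
Assume g[r] = 3^{r+1} + 1 for some r ≥ 1.
Then g[r+1] = 3g[r] − 2 = 3·(3^{r+1} + 1) − 2 = 3^{r+2} + 3 − 2 = 3^{r+2} + 1.
So the formula holds for r+1, and by induction g[m] = 3^{m+1} + 1 for all m ≥ 1.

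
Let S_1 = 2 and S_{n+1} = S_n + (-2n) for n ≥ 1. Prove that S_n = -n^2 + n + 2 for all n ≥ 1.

Base case: S_1 = 2, and -1^2 + 1 + 2 = 2.
Assume S_m = -m^2 + m + 2.
Then S_{m+1} = S_m + (-2m) = (-m^2 + m + 2) + (-2m) = -m^2 − m + 2,
and -(m+1)^2 + (m+1) + 2 = -m^2 − m + 2.
This completes the inductive step, so S_n = -n^2 + n + 2 for all n ≥ 1.

S_n = -n^2 + n + 2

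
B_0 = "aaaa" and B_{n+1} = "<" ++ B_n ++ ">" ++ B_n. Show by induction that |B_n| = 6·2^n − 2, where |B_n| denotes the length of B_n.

Base case: |B_0| = 4, and 6·2^0 − 2 = 4.
Assume |B_k| = 6·2^k − 2.
Then |B_{k+1}| = 1 + |B_k| + 1 + |B_k| = 2|B_k| + 2 = 2(6·2^k − 2) + 2 = 6·2^{k+1} − 4 + 2 = 6·2^{k+1} − 2.
This completes the inductive step, so |B_n| = 6·2^n − 2 for all n ≥ 0.

|B_n| = 6·2^n − 2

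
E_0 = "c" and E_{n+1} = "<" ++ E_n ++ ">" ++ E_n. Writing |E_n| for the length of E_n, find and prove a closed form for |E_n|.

Claim: |E_n| = 3·2^n − 2.

Base case: |E_0| = 1, and 3·2^0 − 2 = 1.
Assume |E_r| = 3·2^r − 2.
Then |E_{r+1}| = 1 + |E_r| + 1 + |E_r| = 2|E_r| + 2 = 2(3·2^r − 2) + 2 = 3·2^{r+1} − 4 + 2 = 3·2^{r+1} − 2.
So the formula holds for r+1, and by induction |E_n| = 3·2^n − 2 for all n ≥ 0.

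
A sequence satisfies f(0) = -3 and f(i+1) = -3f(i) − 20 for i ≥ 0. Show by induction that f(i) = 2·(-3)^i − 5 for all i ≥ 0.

Base case: f(0) = -3, and 2·(-3)^0 − 5 = 2 − 5 = -3.
Assume f(m) = 2·(-3)^m − 5 for some m ≥ 0.
Then f(m+1) = -3f(m) − 20 = -3·(2·(-3)^m − 5) − 20 = -6·(-3)^m + 15 − 20 = 2·(-3)^{m+1} − 5.
So the formula holds for m+1, and by induction f(i) = 2·(-3)^i − 5 for all i ≥ 0.

f(i) = 2·(-3)^i − 5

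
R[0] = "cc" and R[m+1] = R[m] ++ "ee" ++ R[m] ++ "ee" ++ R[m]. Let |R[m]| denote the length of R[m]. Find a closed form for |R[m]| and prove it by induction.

Claim: |R[m]| = 4·3^m − 2.

Base case: |R[0]| = 2, and 4·3^0 − 2 = 2.
Assume |R[j]| = 4·3^j − 2.
Then |R[j+1]| = 3|R[j]| + 4 = 3(4·3^j − 2) + 4 = 4·3^{j+1} − 6 + 4 = 4·3^{j+1} − 2.
So the formula holds for j+1, and by induction |R[m]| = 4·3^m − 2 for all m ≥ 0.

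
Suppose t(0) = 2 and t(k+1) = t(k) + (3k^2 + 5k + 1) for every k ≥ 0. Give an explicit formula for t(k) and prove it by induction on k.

Claim: t(k) = k^3 + k^2 − k + 2.

Base case: t(0) = 2, and 0^3 + 0^2 − 0 + 2 = 2.
Assume t(m) = m^3 + m^2 − m + 2.
Then t(m+1) = t(m) + (3m^2 + 5m + 1) = (m^3 + m^2 − m + 2) + (3m^2 + 5m + 1) = m^3 + 4m^2 + 4m + 3,
and (m+1)^3 + (m+1)^2 − (m+1) + 2 = m^3 + 4m^2 + 4m + 3.
By induction, t(k) = k^3 + k^2 − k + 2 for all k ≥ 0.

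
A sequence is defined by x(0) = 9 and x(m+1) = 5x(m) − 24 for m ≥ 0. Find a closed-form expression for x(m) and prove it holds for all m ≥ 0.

Claim: x(m) = 3·5^m + 6.

Base case: x(0) = 9, and 3·5^0 + 6 = 3 + 6 = 9.
Assume x(r) = 3·5^r + 6 for some r ≥ 0.
Then x(r+1) = 5x(r) − 24 = 5·(3·5^r + 6) − 24 = 15·5^r + 30 − 24 = 3·5^{r+1} + 6.
So the formula holds for r+1, and by induction x(m) = 3·5^m + 6 for all m ≥ 0.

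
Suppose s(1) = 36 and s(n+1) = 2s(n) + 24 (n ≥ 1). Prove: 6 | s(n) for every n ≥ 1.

Base case: s(1) = 36 = 6·6, so 6 | s(1).
Assume 6 | s(r), so s(r) = 6t for some integer t.
Then s(r+1) = 2s(r) + 24 = 2·(6t) + 24 = 6(2t + 4), so 6 | s(r+1).
So the property holds for r+1, and by induction 6 | s(n) for all n ≥ 1.

6 | s(n)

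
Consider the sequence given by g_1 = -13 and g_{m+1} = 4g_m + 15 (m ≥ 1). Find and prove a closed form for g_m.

Claim: g_m = -2·4^m − 5.

Base case: g_1 = -13, and -2·4^1 − 5 = -8 − 5 = -13.
Assume g_r = -2·4^r − 5 for some r ≥ 1.
Then g_{r+1} = 4g_r + 15 = 4·(-2·4^r − 5) + 15 = -8·4^r − 20 + 15 = -2·4^{r+1} − 5.
This completes the inductive step, so g_m = -2·4^m − 5 for all m ≥ 1.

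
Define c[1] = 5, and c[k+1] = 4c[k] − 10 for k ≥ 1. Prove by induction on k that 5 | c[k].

Base case: c[1] = 5 = 5·1, so 5 | c[1].
Assume 5 | c[j], so c[j] = 5t for some integer t.
Then c[j+1] = 4c[j] − 10 = 4·(5t) − 10 = 5(4t − 2), so 5 | c[j+1].
Hence 5 | c[k] for every k ≥ 1, by induction.

5 | c[k]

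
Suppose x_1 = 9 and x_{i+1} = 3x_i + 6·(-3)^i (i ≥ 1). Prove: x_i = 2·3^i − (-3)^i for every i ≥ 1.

Base case: x_1 = 9, and 2·3^1 − (-3)^1 = 6 + 3 = 9.
Assume x_k = 2·3^k − (-3)^k for some k ≥ 1.
Then x_{k+1} = 3x_k + 6·(-3)^k = 3·(2·3^k − (-3)^k) + 6·(-3)^k = 2·3^{k+1} − 3·(-3)^k + 6·(-3)^k = 2·3^{k+1} + 3·(-3)^k = 2·3^{k+1} − (-3)^{k+1}.
Hence x_i = 2·3^i − (-3)^i for every i ≥ 1, by induction.

x_i = 2·3^i − (-3)^i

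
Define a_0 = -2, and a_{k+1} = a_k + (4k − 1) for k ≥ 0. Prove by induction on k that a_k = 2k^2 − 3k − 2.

Base case: a_0 = -2, and 2·0^2 − 3·0 − 2 = -2.
Assume a_j = 2j^2 − 3j − 2.
Then a_{j+1} = a_j + (4j − 1) = (2j^2 − 3j − 2) + (4j − 1) = 2j^2 + j − 3,
and 2·(j+1)^2 − 3·(j+1) − 2 = 2j^2 + j − 3.
By induction, a_k = 2k^2 − 3k − 2 for all k ≥ 0.

a_k = 2k^2 − 3k − 2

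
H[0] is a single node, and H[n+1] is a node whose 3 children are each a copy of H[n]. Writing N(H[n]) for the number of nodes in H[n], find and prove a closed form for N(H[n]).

Claim: N(H[n]) = (3^{n+1} − 1)/2.

Base case: N(H[0]) = 1, and (3^{0+1} − 1)/2 = 1.
Assume N(H[k]) = (3^{k+1} − 1)/2.
Then N(H[k+1]) = 1 + 3N(H[k]) = 1 + 3·(3^{k+1} − 1)/2 = 1 + (3^{k+2} − 3)/2 = (2 + 3^{k+2} − 3)/2 = (3^{k+2} − 1)/2.
Hence N(H[n]) = (3^{n+1} − 1)/2 for every n ≥ 0, by induction.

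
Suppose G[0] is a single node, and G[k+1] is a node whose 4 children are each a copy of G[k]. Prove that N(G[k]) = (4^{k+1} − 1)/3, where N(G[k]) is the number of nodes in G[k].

Base case: N(G[0]) = 1, and (4^{0+1} − 1)/3 = 1.
Assume N(G[r]) = (4^{r+1} − 1)/3.
Then N(G[r+1]) = 1 + 4N(G[r]) = 1 + 4·(4^{r+1} − 1)/3 = 1 + (4^{r+2} − 4)/3 = (3 + 4^{r+2} − 4)/3 = (4^{r+2} − 1)/3.
This completes the inductive step, so N(G[k]) = (4^{k+1} − 1)/3 for all k ≥ 0.

N(G[k]) = (4^{k+1} − 1)/3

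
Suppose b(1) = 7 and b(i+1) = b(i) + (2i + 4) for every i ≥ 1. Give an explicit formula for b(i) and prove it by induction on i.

Claim: b(i) = i^2 + 3i + 3.

Base case: b(1) = 7, and 1^2 + 3·1 + 3 = 7.
Assume b(k) = k^2 + 3k + 3.
Then b(k+1) = b(k) + (2k + 4) = (k^2 + 3k + 3) + (2k + 4) = k^2 + 5k + 7,
and (k+1)^2 + 3·(k+1) + 3 = k^2 + 5k + 7.
Hence b(i) = i^2 + 3i + 3 for every i ≥ 1, by induction.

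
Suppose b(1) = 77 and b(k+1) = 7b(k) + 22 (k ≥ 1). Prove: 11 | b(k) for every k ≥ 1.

Base case: b(1) = 77 = 11·7, so 11 | b(1).
Assume 11 | b(r), so b(r) = 11t for some integer t.
Then b(r+1) = 7b(r) + 22 = 7·(11t) + 22 = 11(7t + 2), so 11 | b(r+1).
Hence 11 | b(k) for every k ≥ 1, by induction.

11 | b(k)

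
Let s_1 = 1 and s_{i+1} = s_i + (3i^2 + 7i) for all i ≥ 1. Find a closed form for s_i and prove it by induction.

Claim: s_i = i^3 + 2i^2 − 3i + 1.

Base case: s_1 = 1, and 1^3 + 2·1^2 − 3·1 + 1 = 1.
Assume s_k = k^3 + 2k^2 − 3k + 1.
Then s_{k+1} = s_k + (3k^2 + 7k) = (k^3 + 2k^2 − 3k + 1) + (3k^2 + 7k) = k^3 + 5k^2 + 4k + 1,
and (k+1)^3 + 2·(k+1)^2 − 3·(k+1) + 1 = k^3 + 5k^2 + 4k + 1.
This completes the inductive step, so s_i = i^3 + 2i^2 − 3i + 1 for all i ≥ 1.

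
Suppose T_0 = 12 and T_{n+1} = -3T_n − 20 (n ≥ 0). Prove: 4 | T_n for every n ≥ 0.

Base case: T_0 = 12 = 4·3, so 4 | T_0.
Assume 4 | T_j, so T_j = 4t for some integer t.
Then T_{j+1} = -3T_j − 20 = -3·(4t) − 20 = 4(-3t − 5), so 4 | T_{j+1}.
Hence 4 | T_n for every n ≥ 0, by induction.

4 | T_n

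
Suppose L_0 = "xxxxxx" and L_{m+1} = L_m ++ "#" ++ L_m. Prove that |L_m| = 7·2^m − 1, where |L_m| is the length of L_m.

Base case: |L_0| = 6, and 7·2^0 − 1 = 6.
Assume |L_j| = 7·2^j − 1.
Then |L_{j+1}| = |L_j| + 1 + |L_j| = 2|L_j| + 1 = 2(7·2^j − 1) + 1 = 7·2^{j+1} − 2 + 1 = 7·2^{j+1} − 1.
By induction, |L_m| = 7·2^m − 1 for all m ≥ 0.

|L_m| = 7·2^m − 1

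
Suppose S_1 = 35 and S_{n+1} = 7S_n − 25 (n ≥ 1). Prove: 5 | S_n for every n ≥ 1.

Base case: S_1 = 35 = 5·7, so 5 | S_1.
Assume 5 | S_r, so S_r = 5t for some integer t.
Then S_{r+1} = 7S_r − 25 = 7·(5t) − 25 = 5(7t − 5), so 5 | S_{r+1}.
This completes the inductive step, so 5 | S_n for all n ≥ 1.

5 | S_n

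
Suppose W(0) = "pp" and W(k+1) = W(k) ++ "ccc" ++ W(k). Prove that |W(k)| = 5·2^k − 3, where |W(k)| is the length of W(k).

Base case: |W(0)| = 2, and 5·2^0 − 3 = 2.
Assume |W(m)| = 5·2^m − 3.
Then |W(m+1)| = |W(m)| + 3 + |W(m)| = 2|W(m)| + 3 = 2(5·2^m − 3) + 3 = 5·2^{m+1} − 6 + 3 = 5·2^{m+1} − 3.
So the formula holds for m+1, and by induction |W(k)| = 5·2^k − 3 for all k ≥ 0.

|W(k)| = 5·2^k − 3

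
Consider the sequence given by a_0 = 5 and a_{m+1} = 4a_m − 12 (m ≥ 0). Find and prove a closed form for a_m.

Claim: a_m = 4^m + 4.

Base case: a_0 = 5, and 4^0 + 4 = 1 + 4 = 5.
Assume a_r = 4^r + 4 for some r ≥ 0.
Then a_{r+1} = 4a_r − 12 = 4·(4^r + 4) − 12 = 4^{r+1} + 16 − 12 = 4^{r+1} + 4.
So the formula holds for r+1, and by induction a_m = 4^m + 4 for all m ≥ 0.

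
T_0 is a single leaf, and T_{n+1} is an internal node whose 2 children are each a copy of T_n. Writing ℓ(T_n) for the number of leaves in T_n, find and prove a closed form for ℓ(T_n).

Claim: ℓ(T_n) = 2^n.

Base case: ℓ(T_0) = 1, and 2^0 = 1.
Assume ℓ(T_r) = 2^r.
Then ℓ(T_{r+1}) = 2·ℓ(T_r) = 2·2^r = 2^{r+1}.
By induction, ℓ(T_n) = 2^n for all n ≥ 0.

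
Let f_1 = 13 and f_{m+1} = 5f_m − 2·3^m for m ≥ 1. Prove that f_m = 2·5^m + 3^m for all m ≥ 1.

Base case: f_1 = 13, and 2·5^1 + 3^1 = 10 + 3 = 13.
Assume f_k = 2·5^k + 3^k for some k ≥ 1.
Then f_{k+1} = 5f_k − 2·3^k = 5·(2·5^k + 3^k) − 2·3^k = 2·5^{k+1} + 5·3^k − 2·3^k = 2·5^{k+1} + 3·3^k = 2·5^{k+1} + 3^{k+1}.
By induction, f_m = 2·5^m + 3^m for all m ≥ 1.

f_m = 2·5^m + 3^m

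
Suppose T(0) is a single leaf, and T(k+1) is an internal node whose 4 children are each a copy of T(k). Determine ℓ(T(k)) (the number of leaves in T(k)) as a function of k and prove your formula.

Claim: ℓ(T(k)) = 4^k.

Base case: ℓ(T(0)) = 1, and 4^0 = 1.
Assume ℓ(T(m)) = 4^m.
Then ℓ(T(m+1)) = 4·ℓ(T(m)) = 4·4^m = 4^{m+1}.
By induction, ℓ(T(k)) = 4^k for all k ≥ 0.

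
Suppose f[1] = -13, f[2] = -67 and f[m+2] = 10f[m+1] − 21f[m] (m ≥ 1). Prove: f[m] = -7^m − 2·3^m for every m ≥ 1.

Base cases: f[1] = -13 and -7^1 − 2·3^1 = -13; f[2] = -67 and -7^2 − 2·3^2 = -67.
Assume f[i] = -7^i − 2·3^i for all 1 ≤ i ≤ j, where j ≥ 2.
Then f[j+1] = 10f[j] − 21f[j−1] = 10·(-7^j − 2·3^j) − 21·(-7^{j−1} − 2·3^{j−1}) = -(10·7 − 21)7^{j−1} − 2·(10·3 − 21)3^{j−1} = -49·7^{j−1} − 18·3^{j−1} = -7^{j+1} − 2·3^{j+1}.
Hence f[m] = -7^m − 2·3^m for every m ≥ 1, by strong induction.

f[m] = -7^m − 2·3^m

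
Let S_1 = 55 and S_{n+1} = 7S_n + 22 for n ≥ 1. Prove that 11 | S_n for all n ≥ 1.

Base case: S_1 = 55 = 11·5, so 11 | S_1.
Assume 11 | S_m, so S_m = 11t for some integer t.
Then S_{m+1} = 7S_m + 22 = 7·(11t) + 22 = 11(7t + 2), so 11 | S_{m+1}.
By induction, 11 | S_n for all n ≥ 1.

11 | S_n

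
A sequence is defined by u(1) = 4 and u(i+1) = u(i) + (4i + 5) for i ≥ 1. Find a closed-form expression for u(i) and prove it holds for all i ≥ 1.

Claim: u(i) = 2i^2 + 3i − 1.

Base case: u(1) = 4, and 2·1^2 + 3·1 − 1 = 4.
Assume u(k) = 2k^2 + 3k − 1.
Then u(k+1) = u(k) + (4k + 5) = (2k^2 + 3k − 1) + (4k + 5) = 2k^2 + 7k + 4,
and 2·(k+1)^2 + 3·(k+1) − 1 = 2k^2 + 7k + 4.
Hence u(i) = 2i^2 + 3i − 1 for every i ≥ 1, by induction.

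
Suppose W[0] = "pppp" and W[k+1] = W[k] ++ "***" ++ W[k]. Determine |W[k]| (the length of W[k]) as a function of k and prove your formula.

Claim: |W[k]| = 7·2^k − 3.

Base case: |W[0]| = 4, and 7·2^0 − 3 = 4.
Assume |W[r]| = 7·2^r − 3.
Then |W[r+1]| = |W[r]| + 3 + |W[r]| = 2|W[r]| + 3 = 2(7·2^r − 3) + 3 = 7·2^{r+1} − 6 + 3 = 7·2^{r+1} − 3.
So the formula holds for r+1, and by induction |W[k]| = 7·2^k − 3 for all k ≥ 0.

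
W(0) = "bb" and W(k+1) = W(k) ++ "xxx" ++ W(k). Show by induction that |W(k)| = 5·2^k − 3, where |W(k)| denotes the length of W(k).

Base case: |W(0)| = 2, and 5·2^0 − 3 = 2.
Assume |W(r)| = 5·2^r − 3.
Then |W(r+1)| = |W(r)| + 3 + |W(r)| = 2|W(r)| + 3 = 2(5·2^r − 3) + 3 = 5·2^{r+1} − 6 + 3 = 5·2^{r+1} − 3.
Hence |W(k)| = 5·2^k − 3 for every k ≥ 0, by induction.

|W(k)| = 5·2^k − 3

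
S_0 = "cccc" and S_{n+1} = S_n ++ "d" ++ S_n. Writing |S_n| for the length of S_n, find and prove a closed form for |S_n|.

Claim: |S_n| = 5·2^n − 1.

Base case: |S_0| = 4, and 5·2^0 − 1 = 4.
Assume |S_k| = 5·2^k − 1.
Then |S_{k+1}| = |S_k| + 1 + |S_k| = 2|S_k| + 1 = 2(5·2^k − 1) + 1 = 5·2^{k+1} − 2 + 1 = 5·2^{k+1} − 1.
By induction, |S_n| = 5·2^n − 1 for all n ≥ 0.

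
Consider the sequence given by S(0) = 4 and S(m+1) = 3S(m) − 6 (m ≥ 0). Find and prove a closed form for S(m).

Claim: S(m) = 3^m + 3.

Base case: S(0) = 4, and 3^0 + 3 = 1 + 3 = 4.
Assume S(k) = 3^k + 3 for some k ≥ 0.
Then S(k+1) = 3S(k) − 6 = 3·(3^k + 3) − 6 = 3^{k+1} + 9 − 6 = 3^{k+1} + 3.
This completes the inductive step, so S(m) = 3^m + 3 for all m ≥ 0.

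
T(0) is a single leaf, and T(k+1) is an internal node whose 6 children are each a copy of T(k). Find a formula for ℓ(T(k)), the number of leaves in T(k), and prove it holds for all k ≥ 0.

Claim: ℓ(T(k)) = 6^k.

Base case: ℓ(T(0)) = 1, and 6^0 = 1.
Assume ℓ(T(j)) = 6^j.
Then ℓ(T(j+1)) = 6·ℓ(T(j)) = 6·6^j = 6^{j+1}.
This completes the inductive step, so ℓ(T(k)) = 6^k for all k ≥ 0.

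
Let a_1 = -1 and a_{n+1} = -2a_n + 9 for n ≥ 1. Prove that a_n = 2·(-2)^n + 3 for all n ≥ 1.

Base case: a_1 = -1, and 2·(-2)^1 + 3 = -4 + 3 = -1.
Assume a_k = 2·(-2)^k + 3 for some k ≥ 1.
Then a_{k+1} = -2a_k + 9 = -2·(2·(-2)^k + 3) + 9 = -4·(-2)^k − 6 + 9 = 2·(-2)^{k+1} + 3.
Hence a_n = 2·(-2)^n + 3 for every n ≥ 1, by induction.

a_n = 2·(-2)^n + 3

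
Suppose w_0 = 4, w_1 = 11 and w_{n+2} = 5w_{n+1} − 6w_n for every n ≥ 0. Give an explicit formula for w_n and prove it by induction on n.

Claim: w_n = 3·3^n + 2^n.

Base cases: w_0 = 4 and 3·3^0 + 2^0 = 4; w_1 = 11 and 3·3^1 + 2^1 = 11.
Assume w_i = 3·3^i + 2^i for all 0 ≤ i ≤ j, where j ≥ 1.
Then w_{j+1} = 5w_j − 6w_{j−1} = 5·(3·3^j + 2^j) − 6·(3·3^{j−1} + 2^{j−1}) = 3·(5·3 − 6)3^{j−1} + (5·2 − 6)2^{j−1} = 27·3^{j−1} + 4·2^{j−1} = 3·3^{j+1} + 2^{j+1}.
So the formula holds for j+1, and by strong induction w_n = 3·3^n + 2^n for all n ≥ 0.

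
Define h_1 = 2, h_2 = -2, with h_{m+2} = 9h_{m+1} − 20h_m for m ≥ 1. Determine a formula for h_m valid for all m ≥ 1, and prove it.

Claim: h_m = 3·4^m − 2·5^m.

Base cases: h_1 = 2 and 3·4^1 − 2·5^1 = 2; h_2 = -2 and 3·4^2 − 2·5^2 = -2.
Assume h_i = 3·4^i − 2·5^i for all 1 ≤ i ≤ j, where j ≥ 2.
Then h_{j+1} = 9h_j − 20h_{j−1} = 9·(3·4^j − 2·5^j) − 20·(3·4^{j−1} − 2·5^{j−1}) = 3·(9·4 − 20)4^{j−1} − 2·(9·5 − 20)5^{j−1} = 48·4^{j−1} − 50·5^{j−1} = 3·4^{j+1} − 2·5^{j+1}.
By strong induction, h_m = 3·4^m − 2·5^m for all m ≥ 1.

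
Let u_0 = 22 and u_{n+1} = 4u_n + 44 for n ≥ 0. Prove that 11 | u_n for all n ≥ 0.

Base case: u_0 = 22 = 11·2, so 11 | u_0.
Assume 11 | u_j, so u_j = 11t for some integer t.
Then u_{j+1} = 4u_j + 44 = 4·(11t) + 44 = 11(4t + 4), so 11 | u_{j+1}.
Hence 11 | u_n for every n ≥ 0, by induction.

11 | u_n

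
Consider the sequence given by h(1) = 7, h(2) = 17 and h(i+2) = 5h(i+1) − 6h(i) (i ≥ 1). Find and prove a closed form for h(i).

Claim: h(i) = 2·2^i + 3^i.

Base cases: h(1) = 7 and 2·2^1 + 3^1 = 7; h(2) = 17 and 2·2^2 + 3^2 = 17.
Assume h(t) = 2·2^t + 3^t for all 1 ≤ t ≤ j, where j ≥ 2.
Then h(j+1) = 5h(j) − 6h(j−1) = 5·(2·2^j + 3^j) − 6·(2·2^{j−1} + 3^{j−1}) = 2·(5·2 − 6)2^{j−1} + (5·3 − 6)3^{j−1} = 8·2^{j−1} + 9·3^{j−1} = 2·2^{j+1} + 3^{j+1}.
So the formula holds for j+1, and by strong induction h(i) = 2·2^i + 3^i for all i ≥ 1.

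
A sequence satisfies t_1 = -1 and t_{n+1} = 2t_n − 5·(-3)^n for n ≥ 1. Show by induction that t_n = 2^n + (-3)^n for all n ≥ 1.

Base case: t_1 = -1, and 2^1 + (-3)^1 = 2 − 3 = -1.
Assume t_m = 2^m + (-3)^m for some m ≥ 1.
Then t_{m+1} = 2t_m − 5·(-3)^m = 2·(2^m + (-3)^m) − 5·(-3)^m = 2^{m+1} + 2·(-3)^m − 5·(-3)^m = 2^{m+1} − 3·(-3)^m = 2^{m+1} + (-3)^{m+1}.
By induction, t_n = 2^n + (-3)^n for all n ≥ 1.

t_n = 2^n + (-3)^n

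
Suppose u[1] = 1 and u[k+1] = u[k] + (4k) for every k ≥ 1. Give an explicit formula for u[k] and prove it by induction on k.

Claim: u[k] = 2k^2 − 2k + 1.

Base case: u[1] = 1, and 2·1^2 − 2·1 + 1 = 1.
Assume u[j] = 2j^2 − 2j + 1.
Then u[j+1] = u[j] + (4j) = (2j^2 − 2j + 1) + (4j) = 2j^2 + 2j + 1,
and 2·(j+1)^2 − 2·(j+1) + 1 = 2j^2 + 2j + 1.
Hence u[k] = 2k^2 − 2k + 1 for every k ≥ 1, by induction.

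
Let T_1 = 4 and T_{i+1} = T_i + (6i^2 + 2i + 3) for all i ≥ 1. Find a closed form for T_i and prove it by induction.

Claim: T_i = 2i^3 − 2i^2 + 3i + 1.

Base case: T_1 = 4, and 2·1^3 − 2·1^2 + 3·1 + 1 = 4.
Assume T_r = 2r^3 − 2r^2 + 3r + 1.
Then T_{r+1} = T_r + (6r^2 + 2r + 3) = (2r^3 − 2r^2 + 3r + 1) + (6r^2 + 2r + 3) = 2r^3 + 4r^2 + 5r + 4,
and 2·(r+1)^3 − 2·(r+1)^2 + 3·(r+1) + 1 = 2r^3 + 4r^2 + 5r + 4.
Hence T_i = 2i^3 − 2i^2 + 3i + 1 for every i ≥ 1, by induction.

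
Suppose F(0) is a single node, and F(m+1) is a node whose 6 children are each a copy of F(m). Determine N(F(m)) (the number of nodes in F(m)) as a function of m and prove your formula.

Claim: N(F(m)) = (6^{m+1} − 1)/5.

Base case: N(F(0)) = 1, and (6^{0+1} − 1)/5 = 1.
Assume N(F(r)) = (6^{r+1} − 1)/5.
Then N(F(r+1)) = 1 + 6N(F(r)) = 1 + 6·(6^{r+1} − 1)/5 = 1 + (6^{r+2} − 6)/5 = (5 + 6^{r+2} − 6)/5 = (6^{r+2} − 1)/5.
By induction, N(F(m)) = (6^{m+1} − 1)/5 for all m ≥ 0.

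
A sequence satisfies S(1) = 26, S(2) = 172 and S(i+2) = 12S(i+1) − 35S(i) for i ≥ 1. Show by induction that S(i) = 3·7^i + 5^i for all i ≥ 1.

Base cases: S(1) = 26 and 3·7^1 + 5^1 = 26; S(2) = 172 and 3·7^2 + 5^2 = 172.
Assume S(j) = 3·7^j + 5^j for all 1 ≤ j ≤ k, where k ≥ 2.
Then S(k+1) = 12S(k) − 35S(k−1) = 12·(3·7^k + 5^k) − 35·(3·7^{k−1} + 5^{k−1}) = 3·(12·7 − 35)7^{k−1} + (12·5 − 35)5^{k−1} = 147·7^{k−1} + 25·5^{k−1} = 3·7^{k+1} + 5^{k+1}.
So the formula holds for k+1, and by strong induction S(i) = 3·7^i + 5^i for all i ≥ 1.

S(i) = 3·7^i + 5^i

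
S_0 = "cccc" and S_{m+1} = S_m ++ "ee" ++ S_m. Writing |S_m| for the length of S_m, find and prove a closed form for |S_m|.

Claim: |S_m| = 6·2^m − 2.

Base case: |S_0| = 4, and 6·2^0 − 2 = 4.
Assume |S_k| = 6·2^k − 2.
Then |S_{k+1}| = |S_k| + 2 + |S_k| = 2|S_k| + 2 = 2(6·2^k − 2) + 2 = 6·2^{k+1} − 4 + 2 = 6·2^{k+1} − 2.
By induction, |S_m| = 6·2^m − 2 for all m ≥ 0.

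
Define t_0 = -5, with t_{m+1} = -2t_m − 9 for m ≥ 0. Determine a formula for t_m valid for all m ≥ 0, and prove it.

Claim: t_m = -2·(-2)^m − 3.

Base case: t_0 = -5, and -2·(-2)^0 − 3 = -2 − 3 = -5.
Assume t_r = -2·(-2)^r − 3 for some r ≥ 0.
Then t_{r+1} = -2t_r − 9 = -2·(-2·(-2)^r − 3) − 9 = 4·(-2)^r + 6 − 9 = -2·(-2)^{r+1} − 3.
Hence t_m = -2·(-2)^m − 3 for every m ≥ 0, by induction.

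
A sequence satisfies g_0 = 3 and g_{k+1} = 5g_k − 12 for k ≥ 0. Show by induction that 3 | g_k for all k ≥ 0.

Base case: g_0 = 3 = 3·1, so 3 | g_0.
Assume 3 | g_j, so g_j = 3t for some integer t.
Then g_{j+1} = 5g_j − 12 = 5·(3t) − 12 = 3(5t − 4), so 3 | g_{j+1}.
By induction, 3 | g_k for all k ≥ 0.

3 | g_k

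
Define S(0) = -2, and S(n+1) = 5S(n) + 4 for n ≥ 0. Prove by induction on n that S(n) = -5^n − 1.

Base case: S(0) = -2, and -5^0 − 1 = -1 − 1 = -2.
Assume S(k) = -5^k − 1 for some k ≥ 0.
Then S(k+1) = 5S(k) + 4 = 5·(-5^k − 1) + 4 = -5^{k+1} − 5 + 4 = -5^{k+1} − 1.
By induction, S(n) = -5^n − 1 for all n ≥ 0.

S(n) = -5^n − 1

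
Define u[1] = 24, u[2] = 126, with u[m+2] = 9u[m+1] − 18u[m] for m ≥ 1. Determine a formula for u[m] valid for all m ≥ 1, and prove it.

Claim: u[m] = 3·6^m + 2·3^m.

Base cases: u[1] = 24 and 3·6^1 + 2·3^1 = 24; u[2] = 126 and 3·6^2 + 2·3^2 = 126.
Assume u[j] = 3·6^j + 2·3^j for all 1 ≤ j ≤ k, where k ≥ 2.
Then u[k+1] = 9u[k] − 18u[k−1] = 9·(3·6^k + 2·3^k) − 18·(3·6^{k−1} + 2·3^{k−1}) = 3·(9·6 − 18)6^{k−1} + 2·(9·3 − 18)3^{k−1} = 108·6^{k−1} + 18·3^{k−1} = 3·6^{k+1} + 2·3^{k+1}.
By strong induction, u[m] = 3·6^m + 2·3^m for all m ≥ 1.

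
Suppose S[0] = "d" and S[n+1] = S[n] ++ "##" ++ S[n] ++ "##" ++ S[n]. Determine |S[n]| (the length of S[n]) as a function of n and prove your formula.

Claim: |S[n]| = 3^{n+1} − 2.

Base case: |S[0]| = 1, and 3^{0+1} − 2 = 1.
Assume |S[k]| = 3^{k+1} − 2.
Then |S[k+1]| = 3|S[k]| + 4 = 3(3^{k+1} − 2) + 4 = 3^{k+2} − 6 + 4 = 3^{k+2} − 2.
This completes the inductive step, so |S[n]| = 3^{n+1} − 2 for all n ≥ 0.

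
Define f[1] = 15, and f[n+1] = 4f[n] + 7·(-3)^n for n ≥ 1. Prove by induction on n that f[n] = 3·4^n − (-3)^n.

Base case: f[1] = 15, and 3·4^1 − (-3)^1 = 12 + 3 = 15.
Assume f[m] = 3·4^m − (-3)^m for some m ≥ 1.
Then f[m+1] = 4f[m] + 7·(-3)^m = 4·(3·4^m − (-3)^m) + 7·(-3)^m = 3·4^{m+1} − 4·(-3)^m + 7·(-3)^m = 3·4^{m+1} + 3·(-3)^m = 3·4^{m+1} − (-3)^{m+1}.
Hence f[n] = 3·4^n − (-3)^n for every n ≥ 1, by induction.

f[n] = 3·4^n − (-3)^n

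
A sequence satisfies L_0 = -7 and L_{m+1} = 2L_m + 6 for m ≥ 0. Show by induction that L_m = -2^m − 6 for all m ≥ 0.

Base case: L_0 = -7, and -2^0 − 6 = -1 − 6 = -7.
Assume L_r = -2^r − 6 for some r ≥ 0.
Then L_{r+1} = 2L_r + 6 = 2·(-2^r − 6) + 6 = -2^{r+1} − 12 + 6 = -2^{r+1} − 6.
By induction, L_m = -2^m − 6 for all m ≥ 0.

L_m = -2^m − 6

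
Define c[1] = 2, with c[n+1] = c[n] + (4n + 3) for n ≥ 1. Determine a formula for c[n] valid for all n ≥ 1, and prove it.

Claim: c[n] = 2n^2 + n − 1.

Base case: c[1] = 2, and 2·1^2 + 1 − 1 = 2.
Assume c[k] = 2k^2 + k − 1.
Then c[k+1] = c[k] + (4k + 3) = (2k^2 + k − 1) + (4k + 3) = 2k^2 + 5k + 2,
and 2·(k+1)^2 + (k+1) − 1 = 2k^2 + 5k + 2.
By induction, c[n] = 2n^2 + n − 1 for all n ≥ 1.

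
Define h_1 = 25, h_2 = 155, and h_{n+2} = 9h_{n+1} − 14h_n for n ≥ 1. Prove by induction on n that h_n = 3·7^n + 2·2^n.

Base cases: h_1 = 25 and 3·7^1 + 2·2^1 = 25; h_2 = 155 and 3·7^2 + 2·2^2 = 155.
Assume h_j = 3·7^j + 2·2^j for all 1 ≤ j ≤ k, where k ≥ 2.
Then h_{k+1} = 9h_k − 14h_{k−1} = 9·(3·7^k + 2·2^k) − 14·(3·7^{k−1} + 2·2^{k−1}) = 3·(9·7 − 14)7^{k−1} + 2·(9·2 − 14)2^{k−1} = 147·7^{k−1} + 8·2^{k−1} = 3·7^{k+1} + 2·2^{k+1}.
This completes the inductive step, so h_n = 3·7^n + 2·2^n for all n ≥ 1.

h_n = 3·7^n + 2·2^n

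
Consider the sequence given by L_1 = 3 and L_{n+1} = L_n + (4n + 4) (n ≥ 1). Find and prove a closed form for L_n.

Claim: L_n = 2n^2 + 2n − 1.

Base case: L_1 = 3, and 2·1^2 + 2·1 − 1 = 3.
Assume L_k = 2k^2 + 2k − 1.
Then L_{k+1} = L_k + (4k + 4) = (2k^2 + 2k − 1) + (4k + 4) = 2k^2 + 6k + 3,
and 2·(k+1)^2 + 2·(k+1) − 1 = 2k^2 + 6k + 3.
Hence L_n = 2n^2 + 2n − 1 for every n ≥ 1, by induction.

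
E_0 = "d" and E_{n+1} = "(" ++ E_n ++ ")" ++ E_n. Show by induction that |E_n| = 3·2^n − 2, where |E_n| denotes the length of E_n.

Base case: |E_0| = 1, and 3·2^0 − 2 = 1.
Assume |E_m| = 3·2^m − 2.
Then |E_{m+1}| = 1 + |E_m| + 1 + |E_m| = 2|E_m| + 2 = 2(3·2^m − 2) + 2 = 3·2^{m+1} − 4 + 2 = 3·2^{m+1} − 2.
This completes the inductive step, so |E_n| = 3·2^n − 2 for all n ≥ 0.

|E_n| = 3·2^n − 2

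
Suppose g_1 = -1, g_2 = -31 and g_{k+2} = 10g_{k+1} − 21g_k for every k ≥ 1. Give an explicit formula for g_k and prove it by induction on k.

Claim: g_k = 2·3^k − 7^k.

Base cases: g_1 = -1 and 2·3^1 − 7^1 = -1; g_2 = -31 and 2·3^2 − 7^2 = -31.
Assume g_j = 2·3^j − 7^j for all 1 ≤ j ≤ m, where m ≥ 2.
Then g_{m+1} = 10g_m − 21g_{m−1} = 10·(2·3^m − 7^m) − 21·(2·3^{m−1} − 7^{m−1}) = 2·(10·3 − 21)3^{m−1} − (10·7 − 21)7^{m−1} = 18·3^{m−1} − 49·7^{m−1} = 2·3^{m+1} − 7^{m+1}.
So the formula holds for m+1, and by strong induction g_k = 2·3^k − 7^k for all k ≥ 1.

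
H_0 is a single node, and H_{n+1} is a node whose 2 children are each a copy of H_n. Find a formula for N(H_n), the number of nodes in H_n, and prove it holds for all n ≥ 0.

Claim: N(H_n) = 2^{n+1} − 1.

Base case: N(H_0) = 1, and 2^{0+1} − 1 = 1.
Assume N(H_j) = 2^{j+1} − 1.
Then N(H_{j+1}) = 1 + 2N(H_j) = 1 + 2(2^{j+1} − 1) = 2^{j+2} − 2 + 1 = 2^{j+2} − 1.
By induction, N(H_n) = 2^{n+1} − 1 for all n ≥ 0.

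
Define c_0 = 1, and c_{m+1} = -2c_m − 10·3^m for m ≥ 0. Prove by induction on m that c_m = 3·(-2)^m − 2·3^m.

Base case: c_0 = 1, and 3·(-2)^0 − 2·3^0 = 3 − 2 = 1.
Assume c_j = 3·(-2)^j − 2·3^j for some j ≥ 0.
Then c_{j+1} = -2c_j − 10·3^j = -2·(3·(-2)^j − 2·3^j) − 10·3^j = 3·(-2)^{j+1} + 4·3^j − 10·3^j = 3·(-2)^{j+1} − 6·3^j = 3·(-2)^{j+1} − 2·3^{j+1}.
Hence c_m = 3·(-2)^m − 2·3^m for every m ≥ 0, by induction.

c_m = 3·(-2)^m − 2·3^m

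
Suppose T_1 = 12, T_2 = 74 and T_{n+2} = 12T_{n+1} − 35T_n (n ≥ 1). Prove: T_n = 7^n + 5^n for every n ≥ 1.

Base cases: T_1 = 12 and 7^1 + 5^1 = 12; T_2 = 74 and 7^2 + 5^2 = 74.
Assume T_j = 7^j + 5^j for all 1 ≤ j ≤ m, where m ≥ 2.
Then T_{m+1} = 12T_m − 35T_{m−1} = 12·(7^m + 5^m) − 35·(7^{m−1} + 5^{m−1}) = (12·7 − 35)7^{m−1} + (12·5 − 35)5^{m−1} = 49·7^{m−1} + 25·5^{m−1} = 7^{m+1} + 5^{m+1}.
So the formula holds for m+1, and by strong induction T_n = 7^n + 5^n for all n ≥ 1.

T_n = 7^n + 5^n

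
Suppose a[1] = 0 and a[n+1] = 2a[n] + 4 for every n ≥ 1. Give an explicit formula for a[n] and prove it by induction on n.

Claim: a[n] = 2^{n+1} − 4.

Base case: a[1] = 0, and 2^{1+1} − 4 = 4 − 4 = 0.
Assume a[j] = 2^{j+1} − 4 for some j ≥ 1.
Then a[j+1] = 2a[j] + 4 = 2·(2^{j+1} − 4) + 4 = 2^{j+2} − 8 + 4 = 2^{j+2} − 4.
So the formula holds for j+1, and by induction a[n] = 2^{n+1} − 4 for all n ≥ 1.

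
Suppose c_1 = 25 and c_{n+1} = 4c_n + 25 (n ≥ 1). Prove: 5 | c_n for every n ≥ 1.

Base case: c_1 = 25 = 5·5, so 5 | c_1.
Assume 5 | c_r, so c_r = 5t for some integer t.
Then c_{r+1} = 4c_r + 25 = 4·(5t) + 25 = 5(4t + 5), so 5 | c_{r+1}.
By induction, 5 | c_n for all n ≥ 1.

5 | c_n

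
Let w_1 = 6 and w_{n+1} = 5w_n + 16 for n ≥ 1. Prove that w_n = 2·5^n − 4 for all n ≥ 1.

Base case: w_1 = 6, and 2·5^1 − 4 = 10 − 4 = 6.
Assume w_k = 2·5^k − 4 for some k ≥ 1.
Then w_{k+1} = 5w_k + 16 = 5·(2·5^k − 4) + 16 = 10·5^k − 20 + 16 = 2·5^{k+1} − 4.
This completes the inductive step, so w_n = 2·5^n − 4 for all n ≥ 1.

w_n = 2·5^n − 4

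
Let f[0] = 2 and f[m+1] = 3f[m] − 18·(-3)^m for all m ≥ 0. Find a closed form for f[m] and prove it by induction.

Claim: f[m] = -3^m + 3·(-3)^m.

Base case: f[0] = 2, and -3^0 + 3·(-3)^0 = -1 + 3 = 2.
Assume f[k] = -3^k + 3·(-3)^k for some k ≥ 0.
Then f[k+1] = 3f[k] − 18·(-3)^k = 3·(-3^k + 3·(-3)^k) − 18·(-3)^k = -3^{k+1} + 9·(-3)^k − 18·(-3)^k = -3^{k+1} − 9·(-3)^k = -3^{k+1} + 3·(-3)^{k+1}.
By induction, f[m] = -3^m + 3·(-3)^m for all m ≥ 0.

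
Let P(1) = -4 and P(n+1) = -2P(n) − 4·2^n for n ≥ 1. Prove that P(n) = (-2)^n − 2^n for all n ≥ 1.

Base case: P(1) = -4, and (-2)^1 − 2^1 = -2 − 2 = -4.
Assume P(j) = (-2)^j − 2^j for some j ≥ 1.
Then P(j+1) = -2P(j) − 4·2^j = -2·((-2)^j − 2^j) − 4·2^j = (-2)^{j+1} + 2·2^j − 4·2^j = (-2)^{j+1} − 2·2^j = (-2)^{j+1} − 2^{j+1}.
This completes the inductive step, so P(n) = (-2)^n − 2^n for all n ≥ 1.

P(n) = (-2)^n − 2^n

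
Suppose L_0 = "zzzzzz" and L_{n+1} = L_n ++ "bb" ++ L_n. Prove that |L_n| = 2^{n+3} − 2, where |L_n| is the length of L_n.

Base case: |L_0| = 6, and 2^{0+3} − 2 = 6.
Assume |L_r| = 2^{r+3} − 2.
Then |L_{r+1}| = |L_r| + 2 + |L_r| = 2|L_r| + 2 = 2(2^{r+3} − 2) + 2 = 2^{r+1+3} − 4 + 2 = 2^{r+1+3} − 2.
This completes the inductive step, so |L_n| = 2^{n+3} − 2 for all n ≥ 0.

|L_n| = 2^{n+3} − 2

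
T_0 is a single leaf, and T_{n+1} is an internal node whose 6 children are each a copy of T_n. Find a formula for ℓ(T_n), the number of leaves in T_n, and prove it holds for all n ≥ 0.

Claim: ℓ(T_n) = 6^n.

Base case: ℓ(T_0) = 1, and 6^0 = 1.
Assume ℓ(T_m) = 6^m.
Then ℓ(T_{m+1}) = 6·ℓ(T_m) = 6·6^m = 6^{m+1}.
This completes the inductive step, so ℓ(T_n) = 6^n for all n ≥ 0.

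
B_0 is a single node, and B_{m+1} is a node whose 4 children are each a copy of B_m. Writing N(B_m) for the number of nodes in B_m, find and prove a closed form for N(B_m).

Claim: N(B_m) = (4^{m+1} − 1)/3.

Base case: N(B_0) = 1, and (4^{0+1} − 1)/3 = 1.
Assume N(B_r) = (4^{r+1} − 1)/3.
Then N(B_{r+1}) = 1 + 4N(B_r) = 1 + 4·(4^{r+1} − 1)/3 = 1 + (4^{r+2} − 4)/3 = (3 + 4^{r+2} − 4)/3 = (4^{r+2} − 1)/3.
By induction, N(B_m) = (4^{m+1} − 1)/3 for all m ≥ 0.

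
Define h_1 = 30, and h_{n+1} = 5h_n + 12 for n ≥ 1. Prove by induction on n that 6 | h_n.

Base case: h_1 = 30 = 6·5, so 6 | h_1.
Assume 6 | h_r, so h_r = 6t for some integer t.
Then h_{r+1} = 5h_r + 12 = 5·(6t) + 12 = 6(5t + 2), so 6 | h_{r+1}.
So the property holds for r+1, and by induction 6 | h_n for all n ≥ 1.

6 | h_n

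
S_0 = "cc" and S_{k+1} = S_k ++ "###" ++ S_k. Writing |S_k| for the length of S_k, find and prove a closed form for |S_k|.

Claim: |S_k| = 5·2^k − 3.

Base case: |S_0| = 2, and 5·2^0 − 3 = 2.
Assume |S_m| = 5·2^m − 3.
Then |S_{m+1}| = |S_m| + 3 + |S_m| = 2|S_m| + 3 = 2(5·2^m − 3) + 3 = 5·2^{m+1} − 6 + 3 = 5·2^{m+1} − 3.
So the formula holds for m+1, and by induction |S_k| = 5·2^k − 3 for all k ≥ 0.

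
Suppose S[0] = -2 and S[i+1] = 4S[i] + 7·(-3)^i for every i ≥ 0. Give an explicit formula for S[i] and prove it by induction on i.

Claim: S[i] = -4^i − (-3)^i.

Base case: S[0] = -2, and -4^0 − (-3)^0 = -1 − 1 = -2.
Assume S[j] = -4^j − (-3)^j for some j ≥ 0.
Then S[j+1] = 4S[j] + 7·(-3)^j = 4·(-4^j − (-3)^j) + 7·(-3)^j = -4^{j+1} − 4·(-3)^j + 7·(-3)^j = -4^{j+1} + 3·(-3)^j = -4^{j+1} − (-3)^{j+1}.
By induction, S[i] = -4^i − (-3)^i for all i ≥ 0.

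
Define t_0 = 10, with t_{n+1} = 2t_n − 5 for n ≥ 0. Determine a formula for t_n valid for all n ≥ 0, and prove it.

Claim: t_n = 5·2^n + 5.

Base case: t_0 = 10, and 5·2^0 + 5 = 5 + 5 = 10.
Assume t_r = 5·2^r + 5 for some r ≥ 0.
Then t_{r+1} = 2t_r − 5 = 2·(5·2^r + 5) − 5 = 10·2^r + 10 − 5 = 5·2^{r+1} + 5.
This completes the inductive step, so t_n = 5·2^n + 5 for all n ≥ 0.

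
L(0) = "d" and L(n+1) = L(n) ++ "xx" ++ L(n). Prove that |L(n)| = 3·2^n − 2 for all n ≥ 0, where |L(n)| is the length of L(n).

Base case: |L(0)| = 1, and 3·2^0 − 2 = 1.
Assume |L(m)| = 3·2^m − 2.
Then |L(m+1)| = |L(m)| + 2 + |L(m)| = 2|L(m)| + 2 = 2(3·2^m − 2) + 2 = 3·2^{m+1} − 4 + 2 = 3·2^{m+1} − 2.
Hence |L(n)| = 3·2^n − 2 for every n ≥ 0, by induction.

|L(n)| = 3·2^n − 2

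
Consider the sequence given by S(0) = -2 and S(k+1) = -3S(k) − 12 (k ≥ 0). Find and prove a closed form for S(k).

Claim: S(k) = (-3)^k − 3.

Base case: S(0) = -2, and (-3)^0 − 3 = 1 − 3 = -2.
Assume S(m) = (-3)^m − 3 for some m ≥ 0.
Then S(m+1) = -3S(m) − 12 = -3·((-3)^m − 3) − 12 = -3·(-3)^m + 9 − 12 = (-3)^{m+1} − 3.
This completes the inductive step, so S(k) = (-3)^k − 3 for all k ≥ 0.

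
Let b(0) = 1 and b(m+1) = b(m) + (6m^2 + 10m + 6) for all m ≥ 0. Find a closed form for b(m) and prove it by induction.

Claim: b(m) = 2m^3 + 2m^2 + 2m + 1.

Base case: b(0) = 1, and 2·0^3 + 2·0^2 + 2·0 + 1 = 1.
Assume b(j) = 2j^3 + 2j^2 + 2j + 1.
Then b(j+1) = b(j) + (6j^2 + 10j + 6) = (2j^3 + 2j^2 + 2j + 1) + (6j^2 + 10j + 6) = 2j^3 + 8j^2 + 12j + 7,
and 2·(j+1)^3 + 2·(j+1)^2 + 2·(j+1) + 1 = 2j^3 + 8j^2 + 12j + 7.
This completes the inductive step, so b(m) = 2m^3 + 2m^2 + 2m + 1 for all m ≥ 0.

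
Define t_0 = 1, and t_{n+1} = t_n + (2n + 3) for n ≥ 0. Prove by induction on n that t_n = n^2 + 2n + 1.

Base case: t_0 = 1, and 0^2 + 2·0 + 1 = 1.
Assume t_m = m^2 + 2m + 1.
Then t_{m+1} = t_m + (2m + 3) = (m^2 + 2m + 1) + (2m + 3) = m^2 + 4m + 4,
and (m+1)^2 + 2·(m+1) + 1 = m^2 + 4m + 4.
Hence t_n = n^2 + 2n + 1 for every n ≥ 0, by induction.

t_n = n^2 + 2n + 1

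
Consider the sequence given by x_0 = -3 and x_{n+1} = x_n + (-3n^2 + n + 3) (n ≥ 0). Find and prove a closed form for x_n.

Claim: x_n = -n^3 + 2n^2 + 2n − 3.

Base case: x_0 = -3, and -0^3 + 2·0^2 + 2·0 − 3 = -3.
Assume x_j = -j^3 + 2j^2 + 2j − 3.
Then x_{j+1} = x_j + (-3j^2 + j + 3) = (-j^3 + 2j^2 + 2j − 3) + (-3j^2 + j + 3) = -j^3 − j^2 + 3j,
and -(j+1)^3 + 2·(j+1)^2 + 2·(j+1) − 3 = -j^3 − j^2 + 3j.
This completes the inductive step, so x_n = -n^3 + 2n^2 + 2n − 3 for all n ≥ 0.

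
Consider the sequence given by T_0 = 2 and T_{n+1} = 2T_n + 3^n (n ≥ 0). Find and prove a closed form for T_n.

Claim: T_n = 2^n + 3^n.

Base case: T_0 = 2, and 2^0 + 3^0 = 1 + 1 = 2.
Assume T_r = 2^r + 3^r for some r ≥ 0.
Then T_{r+1} = 2T_r + 3^r = 2·(2^r + 3^r) + 3^r = 2^{r+1} + 2·3^r + 3^r = 2^{r+1} + 3·3^r = 2^{r+1} + 3^{r+1}.
By induction, T_n = 2^n + 3^n for all n ≥ 0.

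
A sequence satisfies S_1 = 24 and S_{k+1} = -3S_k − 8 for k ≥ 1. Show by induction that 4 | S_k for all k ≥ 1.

Base case: S_1 = 24 = 4·6, so 4 | S_1.
Assume 4 | S_m, so S_m = 4t for some integer t.
Then S_{m+1} = -3S_m − 8 = -3·(4t) − 8 = 4(-3t − 2), so 4 | S_{m+1}.
So the property holds for m+1, and by induction 4 | S_k for all k ≥ 1.

4 | S_k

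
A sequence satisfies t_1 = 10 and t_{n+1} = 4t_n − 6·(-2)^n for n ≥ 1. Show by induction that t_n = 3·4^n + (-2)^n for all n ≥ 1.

Base case: t_1 = 10, and 3·4^1 + (-2)^1 = 12 − 2 = 10.
Assume t_m = 3·4^m + (-2)^m for some m ≥ 1.
Then t_{m+1} = 4t_m − 6·(-2)^m = 4·(3·4^m + (-2)^m) − 6·(-2)^m = 3·4^{m+1} + 4·(-2)^m − 6·(-2)^m = 3·4^{m+1} − 2·(-2)^m = 3·4^{m+1} + (-2)^{m+1}.
So the formula holds for m+1, and by induction t_n = 3·4^n + (-2)^n for all n ≥ 1.

t_n = 3·4^n + (-2)^n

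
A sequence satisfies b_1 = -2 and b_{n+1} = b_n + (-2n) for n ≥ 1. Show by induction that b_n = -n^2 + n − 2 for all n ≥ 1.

Base case: b_1 = -2, and -1^2 + 1 − 2 = -2.
Assume b_m = -m^2 + m − 2.
Then b_{m+1} = b_m + (-2m) = (-m^2 + m − 2) + (-2m) = -m^2 − m − 2,
and -(m+1)^2 + (m+1) − 2 = -m^2 − m − 2.
Hence b_n = -n^2 + n − 2 for every n ≥ 1, by induction.

b_n = -n^2 + n − 2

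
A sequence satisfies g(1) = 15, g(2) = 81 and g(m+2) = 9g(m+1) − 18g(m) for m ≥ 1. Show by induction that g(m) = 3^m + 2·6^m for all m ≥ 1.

Base cases: g(1) = 15 and 3^1 + 2·6^1 = 15; g(2) = 81 and 3^2 + 2·6^2 = 81.
Assume g(j) = 3^j + 2·6^j for all 1 ≤ j ≤ k, where k ≥ 2.
Then g(k+1) = 9g(k) − 18g(k−1) = 9·(3^k + 2·6^k) − 18·(3^{k−1} + 2·6^{k−1}) = (9·3 − 18)3^{k−1} + 2·(9·6 − 18)6^{k−1} = 9·3^{k−1} + 72·6^{k−1} = 3^{k+1} + 2·6^{k+1}.
Hence g(m) = 3^m + 2·6^m for every m ≥ 1, by strong induction.

g(m) = 3^m + 2·6^m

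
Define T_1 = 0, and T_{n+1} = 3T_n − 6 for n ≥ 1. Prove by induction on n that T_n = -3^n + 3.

Base case: T_1 = 0, and -3^1 + 3 = -3 + 3 = 0.
Assume T_j = -3^j + 3 for some j ≥ 1.
Then T_{j+1} = 3T_j − 6 = 3·(-3^j + 3) − 6 = -3^{j+1} + 9 − 6 = -3^{j+1} + 3.
This completes the inductive step, so T_n = -3^n + 3 for all n ≥ 1.

T_n = -3^n + 3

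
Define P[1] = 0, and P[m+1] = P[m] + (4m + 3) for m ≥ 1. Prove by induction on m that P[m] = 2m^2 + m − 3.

Base case: P[1] = 0, and 2·1^2 + 1 − 3 = 0.
Assume P[j] = 2j^2 + j − 3.
Then P[j+1] = P[j] + (4j + 3) = (2j^2 + j − 3) + (4j + 3) = 2j^2 + 5j,
and 2·(j+1)^2 + (j+1) − 3 = 2j^2 + 5j.
By induction, P[m] = 2m^2 + m − 3 for all m ≥ 1.

P[m] = 2m^2 + m − 3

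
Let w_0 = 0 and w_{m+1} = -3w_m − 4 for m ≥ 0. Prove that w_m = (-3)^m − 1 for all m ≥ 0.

Base case: w_0 = 0, and (-3)^0 − 1 = 1 − 1 = 0.
Assume w_j = (-3)^j − 1 for some j ≥ 0.
Then w_{j+1} = -3w_j − 4 = -3·((-3)^j − 1) − 4 = -3·(-3)^j + 3 − 4 = (-3)^{j+1} − 1.
This completes the inductive step, so w_m = (-3)^m − 1 for all m ≥ 0.

w_m = (-3)^m − 1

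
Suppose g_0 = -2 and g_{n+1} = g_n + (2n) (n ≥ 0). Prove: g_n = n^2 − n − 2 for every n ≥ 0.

Base case: g_0 = -2, and 0^2 − 0 − 2 = -2.
Assume g_m = m^2 − m − 2.
Then g_{m+1} = g_m + (2m) = (m^2 − m − 2) + (2m) = m^2 + m − 2,
and (m+1)^2 − (m+1) − 2 = m^2 + m − 2.
Hence g_n = n^2 − n − 2 for every n ≥ 0, by induction.

g_n = n^2 − n − 2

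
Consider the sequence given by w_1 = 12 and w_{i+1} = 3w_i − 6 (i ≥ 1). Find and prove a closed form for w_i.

Claim: w_i = 3^{i+1} + 3.

Base case: w_1 = 12, and 3^{1+1} + 3 = 9 + 3 = 12.
Assume w_r = 3^{r+1} + 3 for some r ≥ 1.
Then w_{r+1} = 3w_r − 6 = 3·(3^{r+1} + 3) − 6 = 3^{r+2} + 9 − 6 = 3^{r+2} + 3.
This completes the inductive step, so w_i = 3^{i+1} + 3 for all i ≥ 1.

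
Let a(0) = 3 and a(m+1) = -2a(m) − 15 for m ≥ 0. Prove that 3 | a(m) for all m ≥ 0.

Base case: a(0) = 3 = 3·1, so 3 | a(0).
Assume 3 | a(j), so a(j) = 3t for some integer t.
Then a(j+1) = -2a(j) − 15 = -2·(3t) − 15 = 3(-2t − 5), so 3 | a(j+1).
So the property holds for j+1, and by induction 3 | a(m) for all m ≥ 0.

3 | a(m)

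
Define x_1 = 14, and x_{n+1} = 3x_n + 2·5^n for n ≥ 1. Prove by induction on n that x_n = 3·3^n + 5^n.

Base case: x_1 = 14, and 3·3^1 + 5^1 = 9 + 5 = 14.
Assume x_m = 3·3^m + 5^m for some m ≥ 1.
Then x_{m+1} = 3x_m + 2·5^m = 3·(3·3^m + 5^m) + 2·5^m = 3·3^{m+1} + 3·5^m + 2·5^m = 3·3^{m+1} + 5·5^m = 3·3^{m+1} + 5^{m+1}.
Hence x_n = 3·3^n + 5^n for every n ≥ 1, by induction.

x_n = 3·3^n + 5^n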